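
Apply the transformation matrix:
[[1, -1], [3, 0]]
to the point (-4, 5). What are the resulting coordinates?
(-9, -12)

Matrix multiplication:
[[1, -1], [3, 0]] × [-4, 5]ᵀ
= [1×-4 + -1×5, 3×-4 + 0×5]ᵀ
= [-9.0000, -12.0000]ᵀ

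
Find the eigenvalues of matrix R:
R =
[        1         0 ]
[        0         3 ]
λ = 1, 3

Solve det(R - λI) = 0. For a 2×2 matrix the characteristic equation is λ² - (trace)λ + det = 0.
trace(R) = a + d = 1 + 3 = 4.
det(R) = a*d - b*c = (1)*(3) - (0)*(0) = 3 - 0 = 3.
Characteristic equation: λ² - (4)λ + (3) = 0.
Discriminant = (4)² - 4*(3) = 16 - 12 = 4.
λ = (4 ± √4) / 2 = (4 ± 2) / 2 = 1, 3.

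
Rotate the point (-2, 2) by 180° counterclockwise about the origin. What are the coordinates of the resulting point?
(2, -2)

Rotation matrix R(θ) = [[cos θ, -sin θ], [sin θ, cos θ]]; for θ = 180°:
R = [[-1, 0], [0, -1]]
Result: R × [-2, 2]ᵀ = [-1·-2 + (0)·2, 0·-2 + (-1)·2]ᵀ = (2, -2)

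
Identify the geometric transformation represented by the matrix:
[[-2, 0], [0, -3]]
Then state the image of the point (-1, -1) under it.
non-uniform scaling by (-2, -3); image of (-1, -1) is (2, 3)

This is diagonal with distinct entries, so it scales the x-axis by -2 and the y-axis by -3.
The matrix [[-2, 0], [0, -3]] represents: non-uniform scaling by (-2, -3).
Applying it to (-1, -1): [-2·-1 + 0·-1, 0·-1 + -3·-1] = (2, 3).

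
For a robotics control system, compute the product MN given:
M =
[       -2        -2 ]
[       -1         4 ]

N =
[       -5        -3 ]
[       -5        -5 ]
MN =
[       20        16 ]
[      -15       -17 ]

Matrix multiplication: (MN)[i][j] = sum over k of M[i][k] * N[k][j].
  (MN)[0][0] = (-2)*(-5) + (-2)*(-5) = 20
  (MN)[0][1] = (-2)*(-3) + (-2)*(-5) = 16
  (MN)[1][0] = (-1)*(-5) + (4)*(-5) = -15
  (MN)[1][1] = (-1)*(-3) + (4)*(-5) = -17
MN =
[       20        16 ]
[      -15       -17 ]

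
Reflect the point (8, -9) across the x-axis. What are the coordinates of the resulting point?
(8, 9)

Reflection across x-axis: (8, -9) → (8, 9)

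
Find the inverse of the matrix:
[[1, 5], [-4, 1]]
[[1/21, -5/21], [4/21, 1/21]]

For [[a,b],[c,d]], inverse = (1/det)·[[d,-b],[-c,a]]
det = 1·1 - 5·-4 = 21
Inverse = (1/21)·[[1, -5], [4, 1]]
        = [[1/21, -5/21], [4/21, 1/21]]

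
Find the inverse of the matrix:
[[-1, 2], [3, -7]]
[[-7, -2], [-3, -1]]

For [[a,b],[c,d]], inverse = (1/det)·[[d,-b],[-c,a]]
det = -1·-7 - 2·3 = 1
Inverse = (1/1)·[[-7, -2], [-3, -1]]
        = [[-7, -2], [-3, -1]]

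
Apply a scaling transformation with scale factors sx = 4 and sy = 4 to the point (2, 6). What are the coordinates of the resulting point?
(8, 24)

Scaling matrix:
[[4, 0], [0, 4]]
Result: (2 × 4, 6 × 4) = (8, 24)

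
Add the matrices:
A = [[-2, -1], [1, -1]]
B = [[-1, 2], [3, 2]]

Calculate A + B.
[[-3, 1], [4, 1]]

Add corresponding elements:
(-2)+(-1)=-3
(-1)+(2)=1
(1)+(3)=4
(-1)+(2)=1
A + B = [[-3, 1], [4, 1]]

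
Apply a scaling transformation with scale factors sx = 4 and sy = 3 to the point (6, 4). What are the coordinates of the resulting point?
(24, 12)

Scaling matrix:
[[4, 0], [0, 3]]
Result: (6 × 4, 4 × 3) = (24, 12)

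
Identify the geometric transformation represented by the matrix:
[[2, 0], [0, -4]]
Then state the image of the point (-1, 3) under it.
non-uniform scaling by (2, -4); image of (-1, 3) is (-2, -12)

This is diagonal with distinct entries, so it scales the x-axis by 2 and the y-axis by -4.
The matrix [[2, 0], [0, -4]] represents: non-uniform scaling by (2, -4).
Applying it to (-1, 3): [2·-1 + 0·3, 0·-1 + -4·3] = (-2, -12).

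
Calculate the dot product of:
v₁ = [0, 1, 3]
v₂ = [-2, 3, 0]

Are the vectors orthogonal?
3, No

The dot product is the sum of products of corresponding components.
v₁·v₂ = (0)*(-2) + (1)*(3) + (3)*(0) = 0 + 3 + 0 = 3.
Two vectors are orthogonal iff their dot product is 0; here the dot product is 3, so the vectors are not orthogonal.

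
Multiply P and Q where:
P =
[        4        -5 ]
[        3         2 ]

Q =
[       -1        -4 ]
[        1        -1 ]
PQ =
[       -9       -11 ]
[       -1       -14 ]

Matrix multiplication: (PQ)[i][j] = sum over k of P[i][k] * Q[k][j].
  (PQ)[0][0] = (4)*(-1) + (-5)*(1) = -9
  (PQ)[0][1] = (4)*(-4) + (-5)*(-1) = -11
  (PQ)[1][0] = (3)*(-1) + (2)*(1) = -1
  (PQ)[1][1] = (3)*(-4) + (2)*(-1) = -14
PQ =
[       -9       -11 ]
[       -1       -14 ]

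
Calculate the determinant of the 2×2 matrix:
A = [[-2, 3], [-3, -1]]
11

For A = [[a, b], [c, d]], det(A) = a*d - b*c.
det(A) = (-2)*(-1) - (3)*(-3) = 2 - -9 = 11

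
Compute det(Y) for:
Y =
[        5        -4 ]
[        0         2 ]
det(Y) = 10

For a 2×2 matrix [[a, b], [c, d]], det = a*d - b*c.
det(Y) = (5)*(2) - (-4)*(0) = 10 - 0 = 10.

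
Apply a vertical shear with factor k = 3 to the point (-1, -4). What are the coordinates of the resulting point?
(-1, -7)

Shear matrix for vertical shear with factor k = 3:
[[1, 0], [3, 1]]
Result: (-1, -4) → (-1, -7)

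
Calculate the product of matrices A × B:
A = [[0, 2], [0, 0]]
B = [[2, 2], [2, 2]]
[[4, 4], [0, 0]]

Matrix multiplication:
C[0][0] = 0×2 + 2×2 = 4
C[0][1] = 0×2 + 2×2 = 4
C[1][0] = 0×2 + 0×2 = 0
C[1][1] = 0×2 + 0×2 = 0
Result: [[4, 4], [0, 0]]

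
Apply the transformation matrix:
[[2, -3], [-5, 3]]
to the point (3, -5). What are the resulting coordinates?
(21, -30)

Matrix multiplication:
[[2, -3], [-5, 3]] × [3, -5]ᵀ
= [2×3 + -3×-5, -5×3 + 3×-5]ᵀ
= [21.0000, -30.0000]ᵀ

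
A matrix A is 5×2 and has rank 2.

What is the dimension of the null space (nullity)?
0

The rank-nullity theorem for an m×n matrix states:
rank(A) + nullity(A) = n (the number of columns).
Here n = 2 and rank(A) = 2, so nullity(A) = 2 - 2 = 0.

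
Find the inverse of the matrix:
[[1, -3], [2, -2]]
[[-1/2, 3/4], [-1/2, 1/4]]

For [[a,b],[c,d]], inverse = (1/det)·[[d,-b],[-c,a]]
det = 1·-2 - -3·2 = 4
Inverse = (1/4)·[[-2, 3], [-2, 1]]
        = [[-1/2, 3/4], [-1/2, 1/4]]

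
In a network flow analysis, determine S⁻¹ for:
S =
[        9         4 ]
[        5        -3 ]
det(S) = -47
S⁻¹ =
[     3/47      4/47 ]
[     5/47     -9/47 ]

For a 2×2 matrix S = [[a, b], [c, d]] with det(S) ≠ 0, S⁻¹ = (1/det(S)) * [[d, -b], [-c, a]].
det(S) = (9)*(-3) - (4)*(5) = -27 - 20 = -47.
S⁻¹ = (1/-47) * [[-3, -4], [-5, 9]].
Dividing each entry by -47 and reducing:
S⁻¹ =
[     3/47      4/47 ]
[     5/47     -9/47 ]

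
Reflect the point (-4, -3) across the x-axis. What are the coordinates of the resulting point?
(-4, 3)

Reflection across x-axis: (-4, -3) → (-4, 3)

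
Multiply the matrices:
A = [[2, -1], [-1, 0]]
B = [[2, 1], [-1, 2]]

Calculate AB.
[[5, 0], [-2, -1]]

Each entry (i,j) of AB = sum over k of A[i][k]*B[k][j].
(AB)[0][0] = (2)*(2) + (-1)*(-1) = 5
(AB)[0][1] = (2)*(1) + (-1)*(2) = 0
(AB)[1][0] = (-1)*(2) + (0)*(-1) = -2
(AB)[1][1] = (-1)*(1) + (0)*(2) = -1
AB = [[5, 0], [-2, -1]]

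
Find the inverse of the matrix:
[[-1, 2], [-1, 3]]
[[-3, 2], [-1, 1]]

For [[a,b],[c,d]], inverse = (1/det)·[[d,-b],[-c,a]]
det = -1·3 - 2·-1 = -1
Inverse = (1/-1)·[[3, -2], [1, -1]]
        = [[-3, 2], [-1, 1]]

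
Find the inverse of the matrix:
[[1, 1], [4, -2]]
[[1/3, 1/6], [2/3, -1/6]]

For [[a,b],[c,d]], inverse = (1/det)·[[d,-b],[-c,a]]
det = 1·-2 - 1·4 = -6
Inverse = (1/-6)·[[-2, -1], [-4, 1]]
        = [[1/3, 1/6], [2/3, -1/6]]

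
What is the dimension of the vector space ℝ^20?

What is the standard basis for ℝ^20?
Dimension = 20; standard basis = {e_1, e_2, e_3, …, e_20}

ℝ^20 is the space of 20-tuples of real numbers; its dimension is 20.
The standard basis consists of 20 vectors: e_1, e_2, e_3, …, e_20, where e_i is the vector with 1 in position i and 0 elsewhere.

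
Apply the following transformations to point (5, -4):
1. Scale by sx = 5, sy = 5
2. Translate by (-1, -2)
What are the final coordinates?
(24, -22)

Step 1: Scale (5, -4) by (sx, sy) = (5, 5) → (25, -20)
Step 2: Translate by (-1, -2) → (24, -22)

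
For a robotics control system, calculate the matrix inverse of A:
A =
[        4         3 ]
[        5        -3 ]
det(A) = -27
A⁻¹ =
[      1/9       1/9 ]
[     5/27     -4/27 ]

For a 2×2 matrix A = [[a, b], [c, d]] with det(A) ≠ 0, A⁻¹ = (1/det(A)) * [[d, -b], [-c, a]].
det(A) = (4)*(-3) - (3)*(5) = -12 - 15 = -27.
A⁻¹ = (1/-27) * [[-3, -3], [-5, 4]].
Dividing each entry by -27 and reducing:
A⁻¹ =
[      1/9       1/9 ]
[     5/27     -4/27 ]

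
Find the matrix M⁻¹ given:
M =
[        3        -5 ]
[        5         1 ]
det(M) = 28
M⁻¹ =
[     1/28      5/28 ]
[    -5/28      3/28 ]

For a 2×2 matrix M = [[a, b], [c, d]] with det(M) ≠ 0, M⁻¹ = (1/det(M)) * [[d, -b], [-c, a]].
det(M) = (3)*(1) - (-5)*(5) = 3 + 25 = 28.
M⁻¹ = (1/28) * [[1, 5], [-5, 3]].
Dividing each entry by 28 and reducing:
M⁻¹ =
[     1/28      5/28 ]
[    -5/28      3/28 ]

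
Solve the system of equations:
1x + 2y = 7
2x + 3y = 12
x = 3, y = 2

Use elimination (row reduction):
Equation 1: 1x + 2y = 7.
Equation 2: 2x + 3y = 12.
Multiply Eq1 by 2 and Eq2 by 1: 2x + 4y = 14;  2x + 3y = 12.
Subtract: (-1)y = -2, so y = 2.
Back-substitute into Eq1: 1x + 2*(2) = 7, so x = 3.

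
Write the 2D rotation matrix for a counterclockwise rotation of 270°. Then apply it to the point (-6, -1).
R = [[0, 1], [-1, 0]]; R·(-6, -1) = (-1, 6)

Rotation matrix formula: R(θ) = [[cos θ, -sin θ], [sin θ, cos θ]]
For θ = 270°:
cos(270°) = 0
sin(270°) = -1
R = [[0, 1], [-1, 0]]
Apply to (-6, -1): [0·-6 + (1)·-1, -1·-6 + 0·-1] = (-1, 6)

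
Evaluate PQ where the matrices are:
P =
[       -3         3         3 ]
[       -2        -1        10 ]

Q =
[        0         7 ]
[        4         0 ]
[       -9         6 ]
PQ =
[      -15        -3 ]
[      -94        46 ]

Matrix multiplication: (PQ)[i][j] = sum over k of P[i][k] * Q[k][j].
  (PQ)[0][0] = (-3)*(0) + (3)*(4) + (3)*(-9) = -15
  (PQ)[0][1] = (-3)*(7) + (3)*(0) + (3)*(6) = -3
  (PQ)[1][0] = (-2)*(0) + (-1)*(4) + (10)*(-9) = -94
  (PQ)[1][1] = (-2)*(7) + (-1)*(0) + (10)*(6) = 46
PQ =
[      -15        -3 ]
[      -94        46 ]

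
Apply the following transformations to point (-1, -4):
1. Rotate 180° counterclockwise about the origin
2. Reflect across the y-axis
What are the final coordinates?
(-1, 4)

Step 1: Rotate 180° → (1, 4)
Step 2: Reflect across the y-axis → (-1, 4)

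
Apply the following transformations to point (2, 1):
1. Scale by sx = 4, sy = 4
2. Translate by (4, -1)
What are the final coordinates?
(12, 3)

Step 1: Scale (2, 1) by (sx, sy) = (4, 4) → (8, 4)
Step 2: Translate by (4, -1) → (12, 3)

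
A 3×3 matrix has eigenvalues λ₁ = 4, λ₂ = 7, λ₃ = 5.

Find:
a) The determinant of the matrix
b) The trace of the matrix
det = 140, trace = 16

Two standard eigenvalue identities:
- det(A) equals the product of the eigenvalues (counted with multiplicity).
- trace(A) equals the sum of the eigenvalues.
det(A) = (4)*(7)*(5) = 140.
trace(A) = 4 + 7 + 5 = 16.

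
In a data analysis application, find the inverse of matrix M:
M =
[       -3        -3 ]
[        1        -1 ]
det(M) = 6
M⁻¹ =
[     -1/6       1/2 ]
[     -1/6      -1/2 ]

For a 2×2 matrix M = [[a, b], [c, d]] with det(M) ≠ 0, M⁻¹ = (1/det(M)) * [[d, -b], [-c, a]].
det(M) = (-3)*(-1) - (-3)*(1) = 3 + 3 = 6.
M⁻¹ = (1/6) * [[-1, 3], [-1, -3]].
Dividing each entry by 6 and reducing:
M⁻¹ =
[     -1/6       1/2 ]
[     -1/6      -1/2 ]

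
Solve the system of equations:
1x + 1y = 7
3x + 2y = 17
x = 3, y = 4

Use elimination (row reduction):
Equation 1: 1x + 1y = 7.
Equation 2: 3x + 2y = 17.
Multiply Eq1 by 3 and Eq2 by 1: 3x + 3y = 21;  3x + 2y = 17.
Subtract: (-1)y = -4, so y = 4.
Back-substitute into Eq1: 1x + 1*(4) = 7, so x = 3.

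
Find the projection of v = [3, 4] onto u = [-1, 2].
[-1, 2]

The projection of v onto u is proj_u(v) = ((v·u) / (u·u)) · u.
v·u = (3)*(-1) + (4)*(2) = 5.
u·u = (-1)*(-1) + (2)*(2) = 5.
coefficient = 5 / 5 = 1.
proj_u(v) = 1 · [-1, 2] = [-1, 2].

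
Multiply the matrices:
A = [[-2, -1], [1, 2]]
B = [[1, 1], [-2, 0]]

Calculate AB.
[[0, -2], [-3, 1]]

Each entry (i,j) of AB = sum over k of A[i][k]*B[k][j].
(AB)[0][0] = (-2)*(1) + (-1)*(-2) = 0
(AB)[0][1] = (-2)*(1) + (-1)*(0) = -2
(AB)[1][0] = (1)*(1) + (2)*(-2) = -3
(AB)[1][1] = (1)*(1) + (2)*(0) = 1
AB = [[0, -2], [-3, 1]]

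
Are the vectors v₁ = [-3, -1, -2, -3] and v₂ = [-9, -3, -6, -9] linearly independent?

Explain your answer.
No, linearly dependent (v₂ = 3·v₁)

Check whether there is a scalar k with v₂ = k·v₁.
Comparing components, k = 3 satisfies 3·[-3, -1, -2, -3] = [-9, -3, -6, -9].
Since v₂ is a scalar multiple of v₁, the two vectors are linearly dependent.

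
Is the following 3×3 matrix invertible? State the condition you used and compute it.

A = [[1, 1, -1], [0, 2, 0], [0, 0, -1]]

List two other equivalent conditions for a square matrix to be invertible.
Yes, invertible; det(A) = -2 ≠ 0. Equivalent conditions: rank(A) = 3; Ax = 0 has only the trivial solution; 0 is not an eigenvalue; the columns of A are linearly independent.

To check invertibility, compute det(A).
The given matrix is triangular, so det(A) equals the product of its diagonal entries = -2 ≠ 0.
Since det(A) ≠ 0, A is invertible.
Equivalent conditions for a square matrix A to be invertible:
- rank(A) = 3 (full rank).
- The homogeneous system Ax = 0 has only the trivial solution x = 0.
- 0 is not an eigenvalue of A.
- The columns (equivalently rows) of A are linearly independent.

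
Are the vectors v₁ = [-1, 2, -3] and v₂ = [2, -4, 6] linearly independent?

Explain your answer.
No, linearly dependent (v₂ = -2·v₁)

Check whether there is a scalar k with v₂ = k·v₁.
Comparing components, k = -2 satisfies -2·[-1, 2, -3] = [2, -4, 6].
Since v₂ is a scalar multiple of v₁, the two vectors are linearly dependent.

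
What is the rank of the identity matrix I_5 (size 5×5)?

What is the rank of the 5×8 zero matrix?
rank(I_5) = 5, rank(0) = 0

The identity I_5 has 5 columns that are the standard basis vectors e_1, …, e_5. These are linearly independent, so all 5 columns are pivots and rank(I_5) = 5.
The 5×8 zero matrix has every entry zero, so every row is the zero row and there are no pivots; rank(0) = 0.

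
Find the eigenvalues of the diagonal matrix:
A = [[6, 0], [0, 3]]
λ₁ = 6, λ₂ = 3

The characteristic polynomial of A is det(A - λI) = (6 - λ)(3 - λ) = 0.
The roots are λ = 6 and λ = 3, so the eigenvalues are the diagonal entries.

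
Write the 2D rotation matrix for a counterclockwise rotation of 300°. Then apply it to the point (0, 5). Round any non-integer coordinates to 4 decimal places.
R = [[1/2, √3/2], [-√3/2, 1/2]]; R·(0, 5) = (4.3301, 2.5000)

Rotation matrix formula: R(θ) = [[cos θ, -sin θ], [sin θ, cos θ]]
For θ = 300°:
cos(300°) = 1/2
sin(300°) = -√3/2
R = [[1/2, √3/2], [-√3/2, 1/2]]
Apply to (0, 5): [1/2·0 + (√3/2)·5, -√3/2·0 + 1/2·5] = (4.3301, 2.5000)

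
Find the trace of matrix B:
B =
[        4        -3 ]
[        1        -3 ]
tr(B) = 4 - 3 = 1

The trace of a square matrix is the sum of its diagonal entries.
Diagonal entries of B: B[0][0] = 4, B[1][1] = -3.
tr(B) = 4 - 3 = 1.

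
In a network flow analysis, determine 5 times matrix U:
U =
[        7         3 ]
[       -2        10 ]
5U =
[       35        15 ]
[      -10        50 ]

Scalar multiplication is elementwise: (5U)[i][j] = 5 * U[i][j].
  (5U)[0][0] = 5 * (7) = 35
  (5U)[0][1] = 5 * (3) = 15
  (5U)[1][0] = 5 * (-2) = -10
  (5U)[1][1] = 5 * (10) = 50
5U =
[       35        15 ]
[      -10        50 ]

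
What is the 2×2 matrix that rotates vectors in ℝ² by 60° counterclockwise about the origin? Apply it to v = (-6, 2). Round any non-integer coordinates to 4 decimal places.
R = [[1/2, -√3/2], [√3/2, 1/2]]; R·v = (-4.7321, -4.1962)

A counterclockwise rotation by angle θ in ℝ² has matrix R(θ) = [[cos θ, -sin θ], [sin θ, cos θ]].
For θ = 60°: cos θ = 1/2, sin θ = √3/2.
R(60°) = [[1/2, -√3/2], [√3/2, 1/2]].
R·v = [1/2·-6 + (-√3/2)·2, √3/2·-6 + 1/2·2] = (-4.7321, -4.1962).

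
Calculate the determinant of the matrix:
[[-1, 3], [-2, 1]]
5

For a 2×2 matrix [[a, b], [c, d]], det = ad - bc
det = (-1)(1) - (3)(-2) = -1 - -6 = 5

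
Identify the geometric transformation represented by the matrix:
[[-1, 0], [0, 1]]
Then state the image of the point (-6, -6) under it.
reflection across the y-axis; image of (-6, -6) is (6, -6)

This is a symmetric orthogonal matrix with determinant -1, which characterizes a reflection in ℝ².
The matrix [[-1, 0], [0, 1]] represents: reflection across the y-axis.
Applying it to (-6, -6): [-1·-6 + 0·-6, 0·-6 + 1·-6] = (6, -6).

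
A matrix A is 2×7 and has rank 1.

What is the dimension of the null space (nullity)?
6

The rank-nullity theorem for an m×n matrix states:
rank(A) + nullity(A) = n (the number of columns).
Here n = 7 and rank(A) = 1, so nullity(A) = 7 - 1 = 6.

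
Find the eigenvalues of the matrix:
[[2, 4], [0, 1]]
λ = 1 and λ = 2

Characteristic equation: det(A - λI) = 0
λ² - (trace)λ + (det) = 0
λ² - (3)λ + (2) = 0
λ² - 3λ + 2 = 0
Solving: λ = 1, 2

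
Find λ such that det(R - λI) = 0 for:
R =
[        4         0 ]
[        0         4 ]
λ = 4, 4

Solve det(R - λI) = 0. For a 2×2 matrix the characteristic equation is λ² - (trace)λ + det = 0.
trace(R) = a + d = 4 + 4 = 8.
det(R) = a*d - b*c = (4)*(4) - (0)*(0) = 16 - 0 = 16.
Characteristic equation: λ² - (8)λ + (16) = 0.
Discriminant = (8)² - 4*(16) = 64 - 64 = 0.
λ = (8 ± √0) / 2 = (8 ± 0) / 2 = 4, 4.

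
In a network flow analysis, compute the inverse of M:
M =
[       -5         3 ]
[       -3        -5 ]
det(M) = 34
M⁻¹ =
[    -5/34     -3/34 ]
[     3/34     -5/34 ]

For a 2×2 matrix M = [[a, b], [c, d]] with det(M) ≠ 0, M⁻¹ = (1/det(M)) * [[d, -b], [-c, a]].
det(M) = (-5)*(-5) - (3)*(-3) = 25 + 9 = 34.
M⁻¹ = (1/34) * [[-5, -3], [3, -5]].
Dividing each entry by 34 and reducing:
M⁻¹ =
[    -5/34     -3/34 ]
[     3/34     -5/34 ]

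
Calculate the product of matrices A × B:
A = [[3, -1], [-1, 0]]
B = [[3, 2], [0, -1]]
[[9, 7], [-3, -2]]

Matrix multiplication:
C[0][0] = 3×3 + -1×0 = 9
C[0][1] = 3×2 + -1×-1 = 7
C[1][0] = -1×3 + 0×0 = -3
C[1][1] = -1×2 + 0×-1 = -2
Result: [[9, 7], [-3, -2]]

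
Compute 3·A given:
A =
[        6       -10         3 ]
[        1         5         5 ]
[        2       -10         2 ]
3A =
[       18       -30         9 ]
[        3        15        15 ]
[        6       -30         6 ]

Scalar multiplication is elementwise: (3A)[i][j] = 3 * A[i][j].
  (3A)[0][0] = 3 * (6) = 18
  (3A)[0][1] = 3 * (-10) = -30
  (3A)[0][2] = 3 * (3) = 9
  (3A)[1][0] = 3 * (1) = 3
  (3A)[1][1] = 3 * (5) = 15
  (3A)[1][2] = 3 * (5) = 15
  (3A)[2][0] = 3 * (2) = 6
  (3A)[2][1] = 3 * (-10) = -30
  (3A)[2][2] = 3 * (2) = 6
3A =
[       18       -30         9 ]
[        3        15        15 ]
[        6       -30         6 ]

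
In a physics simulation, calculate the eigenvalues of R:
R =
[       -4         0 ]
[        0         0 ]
λ = -4, 0

Solve det(R - λI) = 0. For a 2×2 matrix the characteristic equation is λ² - (trace)λ + det = 0.
trace(R) = a + d = -4 + 0 = -4.
det(R) = a*d - b*c = (-4)*(0) - (0)*(0) = 0 - 0 = 0.
Characteristic equation: λ² - (-4)λ + (0) = 0.
Discriminant = (-4)² - 4*(0) = 16 - 0 = 16.
λ = (-4 ± √16) / 2 = (-4 ± 4) / 2 = -4, 0.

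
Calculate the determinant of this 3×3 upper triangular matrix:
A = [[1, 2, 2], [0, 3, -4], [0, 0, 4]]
12

The determinant of a triangular matrix is the product of its diagonal entries (the off-diagonal entries above the diagonal do not affect it).
det(A) = (1) * (3) * (4) = 12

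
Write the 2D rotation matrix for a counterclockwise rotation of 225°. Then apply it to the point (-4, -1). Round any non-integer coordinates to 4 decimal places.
R = [[-√2/2, √2/2], [-√2/2, -√2/2]]; R·(-4, -1) = (2.1213, 3.5355)

Rotation matrix formula: R(θ) = [[cos θ, -sin θ], [sin θ, cos θ]]
For θ = 225°:
cos(225°) = -√2/2
sin(225°) = -√2/2
R = [[-√2/2, √2/2], [-√2/2, -√2/2]]
Apply to (-4, -1): [-√2/2·-4 + (√2/2)·-1, -√2/2·-4 + -√2/2·-1] = (2.1213, 3.5355)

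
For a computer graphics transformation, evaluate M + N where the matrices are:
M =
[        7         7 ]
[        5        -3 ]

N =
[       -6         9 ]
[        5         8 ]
M + N =
[        1        16 ]
[       10         5 ]

Matrix addition is elementwise: (M+N)[i][j] = M[i][j] + N[i][j].
  (M+N)[0][0] = (7) + (-6) = 1
  (M+N)[0][1] = (7) + (9) = 16
  (M+N)[1][0] = (5) + (5) = 10
  (M+N)[1][1] = (-3) + (8) = 5
M + N =
[        1        16 ]
[       10         5 ]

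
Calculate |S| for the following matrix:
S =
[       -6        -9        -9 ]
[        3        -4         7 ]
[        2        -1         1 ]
det(S) = -162

Expand along row 0 (cofactor expansion): det(S) = a*(e*i - f*h) - b*(d*i - f*g) + c*(d*h - e*g), where the 3×3 is [[a, b, c], [d, e, f], [g, h, i]].
Minor M_00 = (-4)*(1) - (7)*(-1) = -4 + 7 = 3.
Minor M_01 = (3)*(1) - (7)*(2) = 3 - 14 = -11.
Minor M_02 = (3)*(-1) - (-4)*(2) = -3 + 8 = 5.
det(S) = (-6)*(3) - (-9)*(-11) + (-9)*(5) = -18 - 99 - 45 = -162.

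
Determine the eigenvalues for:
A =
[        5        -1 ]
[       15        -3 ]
λ = 0, 2

Solve det(A - λI) = 0. For a 2×2 matrix the characteristic equation is λ² - (trace)λ + det = 0.
trace(A) = a + d = 5 - 3 = 2.
det(A) = a*d - b*c = (5)*(-3) - (-1)*(15) = -15 + 15 = 0.
Characteristic equation: λ² - (2)λ + (0) = 0.
Discriminant = (2)² - 4*(0) = 4 - 0 = 4.
λ = (2 ± √4) / 2 = (2 ± 2) / 2 = 0, 2.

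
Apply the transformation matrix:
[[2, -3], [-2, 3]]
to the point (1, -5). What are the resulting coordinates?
(17, -17)

Matrix multiplication:
[[2, -3], [-2, 3]] × [1, -5]ᵀ
= [2×1 + -3×-5, -2×1 + 3×-5]ᵀ
= [17.0000, -17.0000]ᵀ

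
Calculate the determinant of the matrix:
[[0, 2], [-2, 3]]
4

For a 2×2 matrix [[a, b], [c, d]], det = ad - bc
det = (0)(3) - (2)(-2) = 0 - -4 = 4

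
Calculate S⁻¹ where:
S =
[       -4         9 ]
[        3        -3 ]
det(S) = -15
S⁻¹ =
[      1/5       3/5 ]
[      1/5      4/15 ]

For a 2×2 matrix S = [[a, b], [c, d]] with det(S) ≠ 0, S⁻¹ = (1/det(S)) * [[d, -b], [-c, a]].
det(S) = (-4)*(-3) - (9)*(3) = 12 - 27 = -15.
S⁻¹ = (1/-15) * [[-3, -9], [-3, -4]].
Dividing each entry by -15 and reducing:
S⁻¹ =
[      1/5       3/5 ]
[      1/5      4/15 ]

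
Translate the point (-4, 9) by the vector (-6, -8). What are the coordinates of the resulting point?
(-10, 1)

Translation by (-6, -8):
x' = -4 + -6 = -10
y' = 9 + -8 = 1
Homogeneous matrix: [[1, 0, -6], [0, 1, -8], [0, 0, 1]]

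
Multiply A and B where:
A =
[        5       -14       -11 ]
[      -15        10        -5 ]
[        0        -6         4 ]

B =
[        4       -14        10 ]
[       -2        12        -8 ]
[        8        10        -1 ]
AB =
[      -40      -348       173 ]
[     -120       280      -225 ]
[       44       -32        44 ]

Matrix multiplication: (AB)[i][j] = sum over k of A[i][k] * B[k][j].
  (AB)[0][0] = (5)*(4) + (-14)*(-2) + (-11)*(8) = -40
  (AB)[0][1] = (5)*(-14) + (-14)*(12) + (-11)*(10) = -348
  (AB)[0][2] = (5)*(10) + (-14)*(-8) + (-11)*(-1) = 173
  (AB)[1][0] = (-15)*(4) + (10)*(-2) + (-5)*(8) = -120
  (AB)[1][1] = (-15)*(-14) + (10)*(12) + (-5)*(10) = 280
  (AB)[1][2] = (-15)*(10) + (10)*(-8) + (-5)*(-1) = -225
  (AB)[2][0] = (0)*(4) + (-6)*(-2) + (4)*(8) = 44
  (AB)[2][1] = (0)*(-14) + (-6)*(12) + (4)*(10) = -32
  (AB)[2][2] = (0)*(10) + (-6)*(-8) + (4)*(-1) = 44
AB =
[      -40      -348       173 ]
[     -120       280      -225 ]
[       44       -32        44 ]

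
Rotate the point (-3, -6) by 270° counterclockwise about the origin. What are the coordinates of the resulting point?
(-6, 3)

Rotation matrix R(θ) = [[cos θ, -sin θ], [sin θ, cos θ]]; for θ = 270°:
R = [[0, 1], [-1, 0]]
Result: R × [-3, -6]ᵀ = [0·-3 + (1)·-6, -1·-3 + (0)·-6]ᵀ = (-6, 3)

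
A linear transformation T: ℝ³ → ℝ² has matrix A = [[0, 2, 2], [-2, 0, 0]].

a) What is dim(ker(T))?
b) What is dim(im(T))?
dim(ker) = 1, dim(im) = 2

The two rows are not scalar multiples of one another (no single k satisfies row 2 = k × row 1), so they are linearly independent.
Thus rank(A) = 2.
dim(im(T)) = rank(A) = 2.
By the rank-nullity theorem applied to T: ℝ³ → ℝ², rank(A) + nullity(A) = 3 (the domain dimension), so dim(ker(T)) = 3 - 2 = 1.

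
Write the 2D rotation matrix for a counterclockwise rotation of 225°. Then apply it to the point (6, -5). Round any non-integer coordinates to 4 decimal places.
R = [[-√2/2, √2/2], [-√2/2, -√2/2]]; R·(6, -5) = (-7.7782, -0.7071)

Rotation matrix formula: R(θ) = [[cos θ, -sin θ], [sin θ, cos θ]]
For θ = 225°:
cos(225°) = -√2/2
sin(225°) = -√2/2
R = [[-√2/2, √2/2], [-√2/2, -√2/2]]
Apply to (6, -5): [-√2/2·6 + (√2/2)·-5, -√2/2·6 + -√2/2·-5] = (-7.7782, -0.7071)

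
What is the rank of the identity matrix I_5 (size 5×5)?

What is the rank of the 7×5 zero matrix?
rank(I_5) = 5, rank(0) = 0

The identity I_5 has 5 columns that are the standard basis vectors e_1, …, e_5. These are linearly independent, so all 5 columns are pivots and rank(I_5) = 5.
The 7×5 zero matrix has every entry zero, so every row is the zero row and there are no pivots; rank(0) = 0.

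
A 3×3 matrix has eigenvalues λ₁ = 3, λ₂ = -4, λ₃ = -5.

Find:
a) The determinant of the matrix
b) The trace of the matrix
det = 60, trace = -6

Two standard eigenvalue identities:
- det(A) equals the product of the eigenvalues (counted with multiplicity).
- trace(A) equals the sum of the eigenvalues.
det(A) = (3)*(-4)*(-5) = 60.
trace(A) = 3 - 4 - 5 = -6.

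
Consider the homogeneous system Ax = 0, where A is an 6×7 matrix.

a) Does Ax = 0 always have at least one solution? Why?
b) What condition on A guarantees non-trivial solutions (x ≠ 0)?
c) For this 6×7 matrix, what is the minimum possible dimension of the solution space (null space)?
a) Yes, x = 0 is always a solution. b) When A has linearly dependent columns (rank < n). c) Minimum nullity = 1.

a) x = 0 satisfies A·0 = 0, so the zero vector is always a solution.
b) Non-trivial solutions exist iff the columns of A are linearly dependent, equivalently rank(A) < n (the number of columns).
c) By rank-nullity, rank(A) + nullity(A) = n = 7. Since A has only 6 rows, rank(A) ≤ 6, so nullity(A) ≥ 7 - 6 = 1.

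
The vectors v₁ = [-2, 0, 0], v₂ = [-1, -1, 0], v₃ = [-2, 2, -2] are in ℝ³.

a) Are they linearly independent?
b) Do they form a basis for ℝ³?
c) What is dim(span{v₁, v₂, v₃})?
Yes independent, yes basis, dim = 3

Stack v₁, v₂, v₃ as rows of a 3×3 matrix.
[[-2, 0, 0]; [-1, -1, 0]; [-2, 2, -2]] is already lower triangular with nonzero diagonal entries (-2, -1, -2), so its determinant is the product of the diagonal entries, det = (-2)·(-1)·(-2) = -4 ≠ 0, and the rows are linearly independent.
Three linearly independent vectors in ℝ³ form a basis for ℝ³, so dim(span{v₁,v₂,v₃}) = 3.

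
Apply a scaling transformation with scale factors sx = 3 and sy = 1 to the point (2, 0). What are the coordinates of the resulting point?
(6, 0)

Scaling matrix:
[[3, 0], [0, 1]]
Result: (2 × 3, 0 × 1) = (6, 0)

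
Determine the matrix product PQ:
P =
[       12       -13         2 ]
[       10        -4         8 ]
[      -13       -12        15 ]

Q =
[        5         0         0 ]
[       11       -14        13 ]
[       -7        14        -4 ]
PQ =
[      -97       210      -177 ]
[      -50       168       -84 ]
[     -302       378      -216 ]

Matrix multiplication: (PQ)[i][j] = sum over k of P[i][k] * Q[k][j].
  (PQ)[0][0] = (12)*(5) + (-13)*(11) + (2)*(-7) = -97
  (PQ)[0][1] = (12)*(0) + (-13)*(-14) + (2)*(14) = 210
  (PQ)[0][2] = (12)*(0) + (-13)*(13) + (2)*(-4) = -177
  (PQ)[1][0] = (10)*(5) + (-4)*(11) + (8)*(-7) = -50
  (PQ)[1][1] = (10)*(0) + (-4)*(-14) + (8)*(14) = 168
  (PQ)[1][2] = (10)*(0) + (-4)*(13) + (8)*(-4) = -84
  (PQ)[2][0] = (-13)*(5) + (-12)*(11) + (15)*(-7) = -302
  (PQ)[2][1] = (-13)*(0) + (-12)*(-14) + (15)*(14) = 378
  (PQ)[2][2] = (-13)*(0) + (-12)*(13) + (15)*(-4) = -216
PQ =
[      -97       210      -177 ]
[      -50       168       -84 ]
[     -302       378      -216 ]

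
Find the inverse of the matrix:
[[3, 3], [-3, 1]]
[[1/12, -1/4], [1/4, 1/4]]

For [[a,b],[c,d]], inverse = (1/det)·[[d,-b],[-c,a]]
det = 3·1 - 3·-3 = 12
Inverse = (1/12)·[[1, -3], [3, 3]]
        = [[1/12, -1/4], [1/4, 1/4]]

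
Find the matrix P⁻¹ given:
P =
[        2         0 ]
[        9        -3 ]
det(P) = -6
P⁻¹ =
[      1/2         0 ]
[      3/2      -1/3 ]

For a 2×2 matrix P = [[a, b], [c, d]] with det(P) ≠ 0, P⁻¹ = (1/det(P)) * [[d, -b], [-c, a]].
det(P) = (2)*(-3) - (0)*(9) = -6 - 0 = -6.
P⁻¹ = (1/-6) * [[-3, 0], [-9, 2]].
Dividing each entry by -6 and reducing:
P⁻¹ =
[      1/2         0 ]
[      3/2      -1/3 ]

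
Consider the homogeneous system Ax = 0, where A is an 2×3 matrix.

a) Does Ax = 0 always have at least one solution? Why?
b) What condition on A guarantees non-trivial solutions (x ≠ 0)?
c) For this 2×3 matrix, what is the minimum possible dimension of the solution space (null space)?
a) Yes, x = 0 is always a solution. b) When A has linearly dependent columns (rank < n). c) Minimum nullity = 1.

a) x = 0 satisfies A·0 = 0, so the zero vector is always a solution.
b) Non-trivial solutions exist iff the columns of A are linearly dependent, equivalently rank(A) < n (the number of columns).
c) By rank-nullity, rank(A) + nullity(A) = n = 3. Since A has only 2 rows, rank(A) ≤ 2, so nullity(A) ≥ 3 - 2 = 1.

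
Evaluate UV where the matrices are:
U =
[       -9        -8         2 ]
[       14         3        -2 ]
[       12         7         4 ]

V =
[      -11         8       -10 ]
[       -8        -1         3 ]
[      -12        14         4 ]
UV =
[      139       -36        74 ]
[     -154        81      -139 ]
[     -236       145       -83 ]

Matrix multiplication: (UV)[i][j] = sum over k of U[i][k] * V[k][j].
  (UV)[0][0] = (-9)*(-11) + (-8)*(-8) + (2)*(-12) = 139
  (UV)[0][1] = (-9)*(8) + (-8)*(-1) + (2)*(14) = -36
  (UV)[0][2] = (-9)*(-10) + (-8)*(3) + (2)*(4) = 74
  (UV)[1][0] = (14)*(-11) + (3)*(-8) + (-2)*(-12) = -154
  (UV)[1][1] = (14)*(8) + (3)*(-1) + (-2)*(14) = 81
  (UV)[1][2] = (14)*(-10) + (3)*(3) + (-2)*(4) = -139
  (UV)[2][0] = (12)*(-11) + (7)*(-8) + (4)*(-12) = -236
  (UV)[2][1] = (12)*(8) + (7)*(-1) + (4)*(14) = 145
  (UV)[2][2] = (12)*(-10) + (7)*(3) + (4)*(4) = -83
UV =
[      139       -36        74 ]
[     -154        81      -139 ]
[     -236       145       -83 ]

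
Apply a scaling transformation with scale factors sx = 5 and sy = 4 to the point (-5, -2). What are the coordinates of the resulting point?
(-25, -8)

Scaling matrix:
[[5, 0], [0, 4]]
Result: (-5 × 5, -2 × 4) = (-25, -8)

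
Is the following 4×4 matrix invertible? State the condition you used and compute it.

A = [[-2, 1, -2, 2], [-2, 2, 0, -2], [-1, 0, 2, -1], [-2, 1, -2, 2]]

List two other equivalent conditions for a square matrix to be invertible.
No, not invertible; det(A) = 0 (two rows are equal, so the rows are linearly dependent). Equivalent conditions (failing for this A): rank(A) < 4; Ax = 0 has non-trivial solutions; 0 is an eigenvalue; the columns are linearly dependent.

To check invertibility, compute det(A).
In this matrix, row 0 and the last row are identical, so one row is a scalar multiple of another and the rows are linearly dependent.
A matrix with linearly dependent rows has det = 0 and is not invertible.
Equivalent failed conditions:
- rank(A) < 4.
- Ax = 0 has non-trivial solutions.
- 0 is an eigenvalue.
- The columns are linearly dependent.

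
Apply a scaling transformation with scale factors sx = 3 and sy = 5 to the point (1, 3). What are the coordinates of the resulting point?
(3, 15)

Scaling matrix:
[[3, 0], [0, 5]]
Result: (1 × 3, 3 × 5) = (3, 15)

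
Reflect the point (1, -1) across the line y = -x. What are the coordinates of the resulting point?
(1, -1)

Reflection across line y = -x: (1, -1) → (1, -1)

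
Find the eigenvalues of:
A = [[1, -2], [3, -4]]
λ = -2, -1

Solve det(A - λI) = 0. For a 2×2 matrix this is λ² - (trace)λ + det = 0.
trace(A) = 1 - 4 = -3.
det(A) = (1)*(-4) - (-2)*(3) = -4 + 6 = 2.
Characteristic equation: λ² - (-3)λ + (2) = 0.
Discriminant: (-3)² - 4*(2) = 9 - 8 = 1.
Roots: λ = (-3 ± √1) / 2 = -2, -1.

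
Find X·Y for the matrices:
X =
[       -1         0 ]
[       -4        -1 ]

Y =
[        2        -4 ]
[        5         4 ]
XY =
[       -2         4 ]
[      -13        12 ]

Matrix multiplication: (XY)[i][j] = sum over k of X[i][k] * Y[k][j].
  (XY)[0][0] = (-1)*(2) + (0)*(5) = -2
  (XY)[0][1] = (-1)*(-4) + (0)*(4) = 4
  (XY)[1][0] = (-4)*(2) + (-1)*(5) = -13
  (XY)[1][1] = (-4)*(-4) + (-1)*(4) = 12
XY =
[       -2         4 ]
[      -13        12 ]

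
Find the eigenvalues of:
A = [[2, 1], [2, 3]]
λ = 1, 4

Solve det(A - λI) = 0. For a 2×2 matrix this is λ² - (trace)λ + det = 0.
trace(A) = 2 + 3 = 5.
det(A) = (2)*(3) - (1)*(2) = 6 - 2 = 4.
Characteristic equation: λ² - (5)λ + (4) = 0.
Discriminant: (5)² - 4*(4) = 25 - 16 = 9.
Roots: λ = (5 ± √9) / 2 = 1, 4.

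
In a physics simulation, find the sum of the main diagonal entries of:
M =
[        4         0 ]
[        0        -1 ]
tr(M) = 4 - 1 = 3

The trace of a square matrix is the sum of its diagonal entries.
Diagonal entries of M: M[0][0] = 4, M[1][1] = -1.
tr(M) = 4 - 1 = 3.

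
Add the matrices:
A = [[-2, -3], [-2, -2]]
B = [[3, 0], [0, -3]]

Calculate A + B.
[[1, -3], [-2, -5]]

Add corresponding elements:
(-2)+(3)=1
(-3)+(0)=-3
(-2)+(0)=-2
(-2)+(-3)=-5
A + B = [[1, -3], [-2, -5]]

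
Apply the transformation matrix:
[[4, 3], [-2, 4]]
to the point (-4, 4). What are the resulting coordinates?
(-4, 24)

Matrix multiplication:
[[4, 3], [-2, 4]] × [-4, 4]ᵀ
= [4×-4 + 3×4, -2×-4 + 4×4]ᵀ
= [-4.0000, 24.0000]ᵀ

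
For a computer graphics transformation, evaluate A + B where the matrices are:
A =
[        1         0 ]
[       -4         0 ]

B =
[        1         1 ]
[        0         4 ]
A + B =
[        2         1 ]
[       -4         4 ]

Matrix addition is elementwise: (A+B)[i][j] = A[i][j] + B[i][j].
  (A+B)[0][0] = (1) + (1) = 2
  (A+B)[0][1] = (0) + (1) = 1
  (A+B)[1][0] = (-4) + (0) = -4
  (A+B)[1][1] = (0) + (4) = 4
A + B =
[        2         1 ]
[       -4         4 ]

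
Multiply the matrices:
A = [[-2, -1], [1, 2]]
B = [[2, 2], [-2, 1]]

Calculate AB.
[[-2, -5], [-2, 4]]

Each entry (i,j) of AB = sum over k of A[i][k]*B[k][j].
(AB)[0][0] = (-2)*(2) + (-1)*(-2) = -2
(AB)[0][1] = (-2)*(2) + (-1)*(1) = -5
(AB)[1][0] = (1)*(2) + (2)*(-2) = -2
(AB)[1][1] = (1)*(2) + (2)*(1) = 4
AB = [[-2, -5], [-2, 4]]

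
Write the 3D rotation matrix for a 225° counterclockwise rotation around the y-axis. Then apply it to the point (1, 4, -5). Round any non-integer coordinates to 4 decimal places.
R = [[-√2/2, 0, -√2/2], [0, 1, 0], [√2/2, 0, -√2/2]]; R·(1, 4, -5) = (2.8284, 4.0000, 4.2426)

Rotation matrix for 225° around y-axis:
cos(225°) = -√2/2, sin(225°) = -√2/2
R = [[-√2/2, 0, -√2/2], [0, 1, 0], [√2/2, 0, -√2/2]]
Apply to (1, 4, -5): R·[1, 4, -5]ᵀ = (2.8284, 4.0000, 4.2426)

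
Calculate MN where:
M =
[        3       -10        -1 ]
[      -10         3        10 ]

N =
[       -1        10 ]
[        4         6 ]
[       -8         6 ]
MN =
[      -35       -36 ]
[      -58       -22 ]

Matrix multiplication: (MN)[i][j] = sum over k of M[i][k] * N[k][j].
  (MN)[0][0] = (3)*(-1) + (-10)*(4) + (-1)*(-8) = -35
  (MN)[0][1] = (3)*(10) + (-10)*(6) + (-1)*(6) = -36
  (MN)[1][0] = (-10)*(-1) + (3)*(4) + (10)*(-8) = -58
  (MN)[1][1] = (-10)*(10) + (3)*(6) + (10)*(6) = -22
MN =
[      -35       -36 ]
[      -58       -22 ]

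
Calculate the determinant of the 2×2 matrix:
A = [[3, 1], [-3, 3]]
12

For A = [[a, b], [c, d]], det(A) = a*d - b*c.
det(A) = (3)*(3) - (1)*(-3) = 9 - -3 = 12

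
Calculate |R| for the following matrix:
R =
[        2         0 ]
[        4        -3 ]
det(R) = -6

For a 2×2 matrix [[a, b], [c, d]], det = a*d - b*c.
det(R) = (2)*(-3) - (0)*(4) = -6 - 0 = -6.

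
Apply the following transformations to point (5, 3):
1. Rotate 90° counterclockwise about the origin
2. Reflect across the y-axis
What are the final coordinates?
(3, 5)

Step 1: Rotate 90° → (-3, 5)
Step 2: Reflect across the y-axis → (3, 5)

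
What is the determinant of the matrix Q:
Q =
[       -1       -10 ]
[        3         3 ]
det(Q) = 27

For a 2×2 matrix [[a, b], [c, d]], det = a*d - b*c.
det(Q) = (-1)*(3) - (-10)*(3) = -3 + 30 = 27.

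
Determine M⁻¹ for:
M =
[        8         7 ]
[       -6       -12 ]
det(M) = -54
M⁻¹ =
[      2/9      7/54 ]
[     -1/9     -4/27 ]

For a 2×2 matrix M = [[a, b], [c, d]] with det(M) ≠ 0, M⁻¹ = (1/det(M)) * [[d, -b], [-c, a]].
det(M) = (8)*(-12) - (7)*(-6) = -96 + 42 = -54.
M⁻¹ = (1/-54) * [[-12, -7], [6, 8]].
Dividing each entry by -54 and reducing:
M⁻¹ =
[      2/9      7/54 ]
[     -1/9     -4/27 ]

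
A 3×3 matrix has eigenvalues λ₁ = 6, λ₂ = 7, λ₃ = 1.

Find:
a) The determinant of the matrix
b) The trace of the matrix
det = 42, trace = 14

Two standard eigenvalue identities:
- det(A) equals the product of the eigenvalues (counted with multiplicity).
- trace(A) equals the sum of the eigenvalues.
det(A) = (6)*(7)*(1) = 42.
trace(A) = 6 + 7 + 1 = 14.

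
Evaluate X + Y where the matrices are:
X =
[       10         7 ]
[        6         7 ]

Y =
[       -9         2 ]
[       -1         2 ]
X + Y =
[        1         9 ]
[        5         9 ]

Matrix addition is elementwise: (X+Y)[i][j] = X[i][j] + Y[i][j].
  (X+Y)[0][0] = (10) + (-9) = 1
  (X+Y)[0][1] = (7) + (2) = 9
  (X+Y)[1][0] = (6) + (-1) = 5
  (X+Y)[1][1] = (7) + (2) = 9
X + Y =
[        1         9 ]
[        5         9 ]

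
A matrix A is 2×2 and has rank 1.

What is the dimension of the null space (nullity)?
1

The rank-nullity theorem for an m×n matrix states:
rank(A) + nullity(A) = n (the number of columns).
Here n = 2 and rank(A) = 1, so nullity(A) = 2 - 1 = 1.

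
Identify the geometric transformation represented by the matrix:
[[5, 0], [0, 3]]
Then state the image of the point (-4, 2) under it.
non-uniform scaling by (5, 3); image of (-4, 2) is (-20, 6)

This is diagonal with distinct entries, so it scales the x-axis by 5 and the y-axis by 3.
The matrix [[5, 0], [0, 3]] represents: non-uniform scaling by (5, 3).
Applying it to (-4, 2): [5·-4 + 0·2, 0·-4 + 3·2] = (-20, 6).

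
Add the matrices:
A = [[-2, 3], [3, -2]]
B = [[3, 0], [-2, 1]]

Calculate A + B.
[[1, 3], [1, -1]]

Add corresponding elements:
(-2)+(3)=1
(3)+(0)=3
(3)+(-2)=1
(-2)+(1)=-1
A + B = [[1, 3], [1, -1]]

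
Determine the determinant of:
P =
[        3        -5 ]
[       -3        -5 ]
det(P) = -30

For a 2×2 matrix [[a, b], [c, d]], det = a*d - b*c.
det(P) = (3)*(-5) - (-5)*(-3) = -15 - 15 = -30.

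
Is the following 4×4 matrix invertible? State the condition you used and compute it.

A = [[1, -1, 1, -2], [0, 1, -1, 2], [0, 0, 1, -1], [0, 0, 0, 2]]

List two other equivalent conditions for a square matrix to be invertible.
Yes, invertible; det(A) = 2 ≠ 0. Equivalent conditions: rank(A) = 4; Ax = 0 has only the trivial solution; 0 is not an eigenvalue; the columns of A are linearly independent.

To check invertibility, compute det(A).
The given matrix is triangular, so det(A) equals the product of its diagonal entries = 2 ≠ 0.
Since det(A) ≠ 0, A is invertible.
Equivalent conditions for a square matrix A to be invertible:
- rank(A) = 4 (full rank).
- The homogeneous system Ax = 0 has only the trivial solution x = 0.
- 0 is not an eigenvalue of A.
- The columns (equivalently rows) of A are linearly independent.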